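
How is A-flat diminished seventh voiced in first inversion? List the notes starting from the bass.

In root position, A-flat diminished seventh is A-flat–C-flat–E-double-flat–G-double-flat.
First inversion puts the third (C-flat) in the bass.

C-flat, E-double-flat, G-double-flat, A-flat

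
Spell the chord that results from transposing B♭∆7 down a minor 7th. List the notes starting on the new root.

Transposed root: Bb → C (minor 7th down). So we spell C major seventh:
Root: C
Major 3rd (3rd): E
Perfect 5th (5th): G
Major 7th (7th): B

C – E – G – B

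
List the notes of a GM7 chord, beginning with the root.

GM7 is a major seventh built on G.
G — root
B — major 3rd
D — perfect 5th
F# — major 7th

G – B – D – F#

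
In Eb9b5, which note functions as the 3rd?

Root of Eb9b5 = Eb. The 3rd is a major 3rd: Eb up a major 3rd → G.

G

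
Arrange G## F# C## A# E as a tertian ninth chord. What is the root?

F#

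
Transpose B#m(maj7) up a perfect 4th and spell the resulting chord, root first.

E♯, G♯, B♯, D𝄪

A perfect 4th up from B♯ is E♯, so the new chord is E♯ minor-major seventh.
root → E♯
3rd (minor 3rd) → G♯
5th (perfect 5th) → B♯
7th (major 7th) → D𝄪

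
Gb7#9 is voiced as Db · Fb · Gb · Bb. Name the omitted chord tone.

A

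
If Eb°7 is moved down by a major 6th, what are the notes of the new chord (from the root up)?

Transposed root: Eb → Gb (major 6th down). So we spell Gb diminished seventh:
- root: Gb
- minor 3rd: Bbb
- diminished 5th: Dbb
- diminished 7th: Fbb

Gb, Bbb, Dbb, Fbb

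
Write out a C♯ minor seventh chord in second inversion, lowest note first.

C♯ minor seventh = C-sharp–E–G-sharp–B; second inversion → fifth (G-sharp) lowest.

G-sharp, B, C-sharp, E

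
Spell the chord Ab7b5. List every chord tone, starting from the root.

A♭, C, E𝄫, G♭

Ab7b5: dominant seventh flat five on A♭.
root → A♭
3rd (major 3rd) → C
5th (diminished 5th) → E𝄫
7th (minor 7th) → G♭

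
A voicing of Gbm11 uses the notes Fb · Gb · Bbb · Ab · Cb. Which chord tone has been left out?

Gbm11 = Gb, Bbb, Db, Fb, Ab, Cb. The voicing lacks the 5th (perfect 5th), Db.

Db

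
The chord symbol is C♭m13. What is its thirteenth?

Ab

Root of C♭m13 = Cb. The 13th is a major 13th: Cb up a major 13th → Ab.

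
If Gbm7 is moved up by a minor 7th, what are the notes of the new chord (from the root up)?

A minor 7th up from Gb is Fb, so the new chord is Fb minor seventh.
- root: Fb
- minor 3rd: Abb
- perfect 5th: Cb
- minor 7th: Ebb

Fb Abb Cb Ebb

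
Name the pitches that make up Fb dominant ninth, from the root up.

Fb dominant ninth: dominant ninth on F-flat.
root → F-flat
3rd (major 3rd) → A-flat
5th (perfect 5th) → C-flat
7th (minor 7th) → E-double-flat
9th (major 9th) → G-flat

F-flat A-flat C-flat E-double-flat G-flat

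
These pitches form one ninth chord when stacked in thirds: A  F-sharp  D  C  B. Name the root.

B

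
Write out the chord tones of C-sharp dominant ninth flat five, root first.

C-sharp  E-sharp  G  B  D-sharp

Root C-sharp, quality dominant ninth flat five:
C-sharp — root
E-sharp — major 3rd
G — diminished 5th
B — minor 7th
D-sharp — major 9th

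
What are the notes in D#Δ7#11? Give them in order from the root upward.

D# F## A# C## G##

Root D#, quality major seventh sharp eleven:
D# — root
F## — major 3rd
A# — perfect 5th
C## — major 7th
G## — augmented 11th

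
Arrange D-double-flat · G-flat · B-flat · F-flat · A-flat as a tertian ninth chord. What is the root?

G-flat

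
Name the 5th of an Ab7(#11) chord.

Eb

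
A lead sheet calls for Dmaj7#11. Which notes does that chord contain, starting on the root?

D, F#, A, C#, G#

Dmaj7#11 is a major seventh sharp eleven built on D.
root → D
3rd (major 3rd) → F#
5th (perfect 5th) → A
7th (major 7th) → C#
11th (augmented 11th) → G#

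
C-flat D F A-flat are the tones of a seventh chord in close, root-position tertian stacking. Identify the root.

Arranged so that each adjacent pair is a third by letter name: D – F – A-flat – C-flat.
The bottom of that stack, D, is the root (this is D diminished seventh).

D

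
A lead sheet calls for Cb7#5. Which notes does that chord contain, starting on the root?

Cb, Eb, G, Bbb

Cb7#5: augmented seventh on Cb.
Cb — root
Eb — major 3rd
G — augmented 5th
Bbb — minor 7th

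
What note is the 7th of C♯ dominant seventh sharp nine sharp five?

B

Root of C♯ dominant seventh sharp nine sharp five = C-sharp. The 7th is a minor 7th: C-sharp up a minor 7th → B.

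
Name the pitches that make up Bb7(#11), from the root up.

Bb7(#11): dominant seventh sharp eleven on Bb.
- root: Bb
- major 3rd: D
- perfect 5th: F
- minor 7th: Ab
- augmented 11th: E

Bb  D  F  Ab  E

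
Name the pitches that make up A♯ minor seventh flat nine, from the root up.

A#, C#, E#, G#, B

Root A#, quality minor seventh flat nine:
- root: A#
- minor 3rd: C#
- perfect 5th: E#
- minor 7th: G#
- minor 9th: B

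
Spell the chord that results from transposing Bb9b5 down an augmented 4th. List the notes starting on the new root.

Fb, Ab, Cbb, Ebb, Gb

An augmented 4th down from Bb is Fb, so the new chord is Fb dominant ninth flat five.
- root: Fb
- major 3rd: Ab
- diminished 5th: Cbb
- minor 7th: Ebb
- major 9th: Gb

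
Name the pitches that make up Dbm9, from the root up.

Dbm9 is a minor ninth built on Db.
root → Db
3rd (minor 3rd) → Fb
5th (perfect 5th) → Ab
7th (minor 7th) → Cb
9th (major 9th) → Eb

Db  Fb  Ab  Cb  Eb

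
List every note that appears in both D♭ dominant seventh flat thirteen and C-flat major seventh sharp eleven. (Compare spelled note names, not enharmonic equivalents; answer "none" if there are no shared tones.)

F, C-flat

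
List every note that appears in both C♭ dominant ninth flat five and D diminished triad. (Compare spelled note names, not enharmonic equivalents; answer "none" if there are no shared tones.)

none

C♭ dominant ninth flat five = C-flat, E-flat, G-double-flat, B-double-flat, D-flat.
D diminished triad = D, F, A-flat.
Shared: none.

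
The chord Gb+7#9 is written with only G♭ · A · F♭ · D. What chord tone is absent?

B♭

Gb+7#9 = G♭, B♭, D, F♭, A. The voicing lacks the 3rd (major 3rd), B♭.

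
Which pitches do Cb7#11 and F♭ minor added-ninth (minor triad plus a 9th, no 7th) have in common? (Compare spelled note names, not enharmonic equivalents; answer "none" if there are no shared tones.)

C♭ – G♭

Cb7#11 = C♭, E♭, G♭, B𝄫, F.
F♭ minor added-ninth = F♭, A𝄫, C♭, G♭.
Shared: C♭, G♭.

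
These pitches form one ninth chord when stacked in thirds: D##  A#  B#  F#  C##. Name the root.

B#

Stacking in thirds gives B# – D## – F# – A# – C##, so B# is the root — B# dominant ninth flat five.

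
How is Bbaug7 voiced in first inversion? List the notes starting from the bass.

D  F#  Ab  Bb

Bbaug7 = Bb–D–F#–Ab; first inversion → third (D) lowest.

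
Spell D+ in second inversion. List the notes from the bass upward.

A# D F#

D+ = D–F#–A#; second inversion → fifth (A#) lowest.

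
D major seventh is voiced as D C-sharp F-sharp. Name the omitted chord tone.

A

D major seventh = D, F-sharp, A, C-sharp. The voicing lacks the 5th (perfect 5th), A.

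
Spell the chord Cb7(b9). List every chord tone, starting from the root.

Root Cb, quality dominant seventh flat nine:
Cb — root
Eb — major 3rd
Gb — perfect 5th
Bbb — minor 7th
Dbb — minor 9th

Cb, Eb, Gb, Bbb, Dbb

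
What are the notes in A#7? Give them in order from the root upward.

A#7 is a dominant seventh built on A#.
A# — root
C## — major 3rd
E# — perfect 5th
G# — minor 7th

A#, C##, E#, G#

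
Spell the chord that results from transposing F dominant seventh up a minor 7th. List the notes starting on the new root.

Eb, G, Bb, Db

A minor 7th up from F is Eb, so the new chord is Eb dominant seventh.
- root: Eb
- major 3rd: G
- perfect 5th: Bb
- minor 7th: Db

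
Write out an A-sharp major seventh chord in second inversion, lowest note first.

E#, G##, A#, C##

A-sharp major seventh = A#–C##–E#–G##; second inversion → fifth (E#) lowest.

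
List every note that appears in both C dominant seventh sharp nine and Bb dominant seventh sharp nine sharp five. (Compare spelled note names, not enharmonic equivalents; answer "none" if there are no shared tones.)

C dominant seventh sharp nine = C, E, G, Bb, D#.
Bb dominant seventh sharp nine sharp five = Bb, D, F#, Ab, C#.
Shared: Bb.

Bb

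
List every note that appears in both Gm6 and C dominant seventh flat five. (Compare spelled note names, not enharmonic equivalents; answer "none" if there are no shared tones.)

Gm6: G B♭ D E
C dominant seventh flat five: C E G♭ B♭
Common to both → B♭, E.

B♭ – E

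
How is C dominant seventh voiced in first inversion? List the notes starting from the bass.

C dominant seventh = C–E–G–Bb; first inversion → third (E) lowest.

E G Bb C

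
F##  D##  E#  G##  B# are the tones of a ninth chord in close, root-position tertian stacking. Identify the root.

E#

Stacking in thirds gives E# – G## – B# – D## – F##, so E# is the root — E# major ninth.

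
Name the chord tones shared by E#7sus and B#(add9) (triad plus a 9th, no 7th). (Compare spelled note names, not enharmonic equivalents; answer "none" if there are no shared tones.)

B#

E#7sus = E#, A#, B#, D#.
B#(add9) = B#, D##, F##, C##.
Shared: B#.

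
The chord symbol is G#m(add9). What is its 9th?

A♯

G#m(add9) is built on G♯; its 9th is a major 9th above the root.
A second above G uses the letter A, and the major 9th above G♯ is A♯.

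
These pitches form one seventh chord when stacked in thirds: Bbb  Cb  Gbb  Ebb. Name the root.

Cb

Arranged so that each adjacent pair is a third by letter name: Cb – Ebb – Gbb – Bbb.
The bottom of that stack, Cb, is the root (this is Cb half-diminished seventh).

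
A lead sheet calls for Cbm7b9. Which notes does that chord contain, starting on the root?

Cbm7b9 is a minor seventh flat nine built on Cb.
root → Cb
3rd (minor 3rd) → Ebb
5th (perfect 5th) → Gb
7th (minor 7th) → Bbb
9th (minor 9th) → Dbb

Cb – Ebb – Gb – Bbb – Dbb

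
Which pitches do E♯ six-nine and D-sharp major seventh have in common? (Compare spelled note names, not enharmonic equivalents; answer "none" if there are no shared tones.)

E♯ six-nine: E-sharp G-double-sharp B-sharp C-double-sharp F-double-sharp
D-sharp major seventh: D-sharp F-double-sharp A-sharp C-double-sharp
Common to both → C-double-sharp, F-double-sharp.

C-double-sharp, F-double-sharp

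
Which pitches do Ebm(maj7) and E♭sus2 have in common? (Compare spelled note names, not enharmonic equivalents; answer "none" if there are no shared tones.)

E♭, B♭

Ebm(maj7) = E♭, G♭, B♭, D.
E♭sus2 = E♭, F, B♭.
Shared: E♭, B♭.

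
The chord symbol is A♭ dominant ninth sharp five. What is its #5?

E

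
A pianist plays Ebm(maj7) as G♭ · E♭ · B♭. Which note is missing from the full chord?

D

Ebm(maj7) = E♭, G♭, B♭, D. The voicing lacks the 7th (major 7th), D.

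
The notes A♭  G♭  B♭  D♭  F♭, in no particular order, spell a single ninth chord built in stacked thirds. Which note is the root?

G♭

Arranged so that each adjacent pair is a third by letter name: G♭ – B♭ – D♭ – F♭ – A♭.
The bottom of that stack, G♭, is the root (this is G♭ dominant ninth).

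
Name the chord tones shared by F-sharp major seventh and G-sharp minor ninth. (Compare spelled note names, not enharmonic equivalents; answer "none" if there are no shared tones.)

F-sharp major seventh: F-sharp A-sharp C-sharp E-sharp
G-sharp minor ninth: G-sharp B D-sharp F-sharp A-sharp
Common to both → F-sharp, A-sharp.

F-sharp, A-sharp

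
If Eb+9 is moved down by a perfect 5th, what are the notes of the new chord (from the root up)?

Ab – C – E – Gb – Bb

A perfect 5th down from Eb is Ab, so the new chord is Ab dominant ninth sharp five.
Ab — root
C — major 3rd
E — augmented 5th
Gb — minor 7th
Bb — major 9th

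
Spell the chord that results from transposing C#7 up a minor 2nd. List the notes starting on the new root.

C# up a minor 2nd → D. New chord: D dominant seventh.
D — root
F# — major 3rd
A — perfect 5th
C — minor 7th

D – F# – A – C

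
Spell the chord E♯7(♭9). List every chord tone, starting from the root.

E♯7(♭9): dominant seventh flat nine on E♯.
- root: E♯
- major 3rd: G𝄪
- perfect 5th: B♯
- minor 7th: D♯
- minor 9th: F♯

E♯ G𝄪 B♯ D♯ F♯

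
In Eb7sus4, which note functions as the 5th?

Eb7sus4 is built on E♭; its 5th is a perfect 5th above the root.
A fifth above E uses the letter B, and the perfect 5th above E♭ is B♭.

B♭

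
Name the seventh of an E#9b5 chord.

D#

Root of E#9b5 = E#. The 7th is a minor 7th: E# up a minor 7th → D#.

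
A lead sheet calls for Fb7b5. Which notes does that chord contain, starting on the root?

F♭ – A♭ – C𝄫 – E𝄫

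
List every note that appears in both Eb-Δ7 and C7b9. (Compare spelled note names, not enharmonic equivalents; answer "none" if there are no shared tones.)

Eb-Δ7: Eb Gb Bb D
C7b9: C E G Bb Db
Common to both → Bb.

Bb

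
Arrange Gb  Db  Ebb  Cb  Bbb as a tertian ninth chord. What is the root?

Cb

Stacking in thirds gives Cb – Ebb – Gb – Bbb – Db, so Cb is the root — Cb minor ninth.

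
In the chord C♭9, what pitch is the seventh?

Root of C♭9 = C♭. The 7th is a minor 7th: C♭ up a minor 7th → B𝄫.

B𝄫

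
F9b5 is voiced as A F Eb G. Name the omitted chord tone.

F9b5 = F, A, Cb, Eb, G. The voicing lacks the 5th (diminished 5th), Cb.

Cb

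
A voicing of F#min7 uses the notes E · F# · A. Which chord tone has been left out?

C#

The full F#min7 chord is F#, A, C#, E.
Comparing with the voicing, the perfect 5th (5th) — C# — is absent.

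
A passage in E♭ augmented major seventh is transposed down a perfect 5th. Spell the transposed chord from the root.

A perfect 5th down from Eb is Ab, so the new chord is Ab augmented major seventh.
Ab — root
C — major 3rd
E — augmented 5th
G — major 7th

Ab, C, E, G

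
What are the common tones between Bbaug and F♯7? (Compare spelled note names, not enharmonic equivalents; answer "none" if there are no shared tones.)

F♯

Bbaug: B♭ D F♯
F♯7: F♯ A♯ C♯ E
Common to both → F♯.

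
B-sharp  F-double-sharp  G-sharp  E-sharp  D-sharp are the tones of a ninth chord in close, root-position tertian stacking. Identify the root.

E-sharp

Arranged so that each adjacent pair is a third by letter name: E-sharp – G-sharp – B-sharp – D-sharp – F-double-sharp.
The bottom of that stack, E-sharp, is the root (this is E-sharp minor ninth).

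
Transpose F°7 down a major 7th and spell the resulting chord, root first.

Gb – Bbb – Dbb – Fbb

F down a major 7th → Gb. New chord: Gb diminished seventh.
root → Gb
3rd (minor 3rd) → Bbb
5th (diminished 5th) → Dbb
7th (diminished 7th) → Fbb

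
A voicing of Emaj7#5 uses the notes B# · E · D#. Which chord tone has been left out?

G#

The full Emaj7#5 chord is E, G#, B#, D#.
Comparing with the voicing, the major 3rd (3rd) — G# — is absent.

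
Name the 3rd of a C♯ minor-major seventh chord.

E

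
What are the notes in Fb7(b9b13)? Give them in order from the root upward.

Fb Ab Cb Ebb Gbb Dbb

Fb7(b9b13): dominant seventh flat nine flat thirteen on Fb.
root → Fb
3rd (major 3rd) → Ab
5th (perfect 5th) → Cb
7th (minor 7th) → Ebb
9th (minor 9th) → Gbb
13th (minor 13th) → Dbb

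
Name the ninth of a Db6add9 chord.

E♭

Root of Db6add9 = D♭. The 9th is a major 9th: D♭ up a major 9th → E♭.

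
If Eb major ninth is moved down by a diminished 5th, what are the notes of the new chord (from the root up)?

A, C-sharp, E, G-sharp, B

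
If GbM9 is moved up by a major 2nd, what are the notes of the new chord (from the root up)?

Ab  C  Eb  G  Bb

Transposed root: Gb → Ab (major 2nd up). So we spell Ab major ninth:
- root: Ab
- major 3rd: C
- perfect 5th: Eb
- major 7th: G
- major 9th: Bb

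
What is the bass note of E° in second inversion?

B♭

E° = E–G–B♭. Second inversion → fifth in the bass = B♭.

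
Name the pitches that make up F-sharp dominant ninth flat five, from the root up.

F-sharp dominant ninth flat five is a dominant ninth flat five built on F#.
root → F#
3rd (major 3rd) → A#
5th (diminished 5th) → C
7th (minor 7th) → E
9th (major 9th) → G#

F# A# C E G#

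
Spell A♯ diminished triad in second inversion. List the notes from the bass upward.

E  A-sharp  C-sharp

A♯ diminished triad = A-sharp–C-sharp–E; second inversion → fifth (E) lowest.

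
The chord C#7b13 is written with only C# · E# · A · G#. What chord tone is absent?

C#7b13 = C#, E#, G#, B, A. The voicing lacks the 7th (minor 7th), B.

B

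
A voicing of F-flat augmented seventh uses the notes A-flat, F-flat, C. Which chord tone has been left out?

E-double-flat

The full F-flat augmented seventh chord is F-flat, A-flat, C, E-double-flat.
Comparing with the voicing, the minor 7th (7th) — E-double-flat — is absent.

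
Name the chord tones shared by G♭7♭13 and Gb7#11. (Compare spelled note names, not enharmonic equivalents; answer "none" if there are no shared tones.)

Gb, Bb, Db, Fb

G♭7♭13: Gb Bb Db Fb Ebb
Gb7#11: Gb Bb Db Fb C
Common to both → Gb, Bb, Db, Fb.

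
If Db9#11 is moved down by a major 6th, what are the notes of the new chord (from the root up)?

Transposed root: D♭ → F♭ (major 6th down). So we spell F♭ dominant ninth sharp eleven:
- root: F♭
- major 3rd: A♭
- perfect 5th: C♭
- minor 7th: E𝄫
- major 9th: G♭
- augmented 11th: B♭

F♭  A♭  C♭  E𝄫  G♭  B♭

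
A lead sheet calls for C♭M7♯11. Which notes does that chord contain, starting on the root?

C♭M7♯11: major seventh sharp eleven on C♭.
root → C♭
3rd (major 3rd) → E♭
5th (perfect 5th) → G♭
7th (major 7th) → B♭
11th (augmented 11th) → F

C♭, E♭, G♭, B♭, F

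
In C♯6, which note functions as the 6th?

C♯6 is built on C#; its 6th is a major 6th above the root.
A sixth above C uses the letter A, and the major 6th above C# is A#.

A#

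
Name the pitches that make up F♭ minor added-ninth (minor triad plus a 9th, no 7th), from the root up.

Root Fb, quality minor added-ninth:
root → Fb
3rd (minor 3rd) → Abb
5th (perfect 5th) → Cb
9th (major 9th) → Gb

Fb, Abb, Cb, Gb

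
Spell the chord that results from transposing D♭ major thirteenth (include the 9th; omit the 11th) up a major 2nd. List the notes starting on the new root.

Eb G Bb D F C

A major 2nd up from Db is Eb, so the new chord is Eb major thirteenth.
root → Eb
3rd (major 3rd) → G
5th (perfect 5th) → Bb
7th (major 7th) → D
9th (major 9th) → F
13th (major 13th) → C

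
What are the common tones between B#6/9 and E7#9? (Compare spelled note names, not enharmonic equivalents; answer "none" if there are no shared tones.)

F##

B#6/9 = B#, D##, F##, G##, C##.
E7#9 = E, G#, B, D, F##.
Shared: F##.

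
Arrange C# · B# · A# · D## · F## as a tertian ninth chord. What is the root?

Arranged so that each adjacent pair is a third by letter name: B# – D## – F## – A# – C#.
The bottom of that stack, B#, is the root (this is B# dominant seventh flat nine).

B#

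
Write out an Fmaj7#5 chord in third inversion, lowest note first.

Fmaj7#5 = F–A–C♯–E; third inversion → seventh (E) lowest.

E  F  A  C♯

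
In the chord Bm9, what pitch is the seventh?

Bm9 is built on B; its 7th is a minor 7th above the root.
A seventh above B uses the letter A, and the minor 7th above B is A.

A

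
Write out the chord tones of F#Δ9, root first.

F#  A#  C#  E#  G#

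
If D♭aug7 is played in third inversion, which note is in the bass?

D♭aug7 in root position is Db–F–A–Cb.
Third inversion places the seventh in the bass, which is Cb.

Cb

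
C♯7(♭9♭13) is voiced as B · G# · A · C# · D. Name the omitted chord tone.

E#

C♯7(♭9♭13) = C#, E#, G#, B, D, A. The voicing lacks the 3rd (major 3rd), E#.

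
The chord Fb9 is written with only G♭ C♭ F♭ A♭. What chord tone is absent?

E𝄫

Fb9 = F♭, A♭, C♭, E𝄫, G♭. The voicing lacks the 7th (minor 7th), E𝄫.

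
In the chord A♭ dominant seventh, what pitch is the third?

A♭ dominant seventh is built on A-flat; its 3rd is a major 3rd above the root.
A third above A uses the letter C, and the major 3rd above A-flat is C.

C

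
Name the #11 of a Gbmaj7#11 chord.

Gbmaj7#11 is built on Gb; its 11th is an augmented 11th above the root.
A fourth above G uses the letter C, and the augmented 11th above Gb is C.

C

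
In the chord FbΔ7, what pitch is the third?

Ab

FbΔ7 is built on Fb; its 3rd is a major 3rd above the root.
A third above F uses the letter A, and the major 3rd above Fb is Ab.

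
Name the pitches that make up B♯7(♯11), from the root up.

B♯ D𝄪 F𝄪 A♯ E𝄪

B♯7(♯11) is a dominant seventh sharp eleven built on B♯.
B♯ — root
D𝄪 — major 3rd
F𝄪 — perfect 5th
A♯ — minor 7th
E𝄪 — augmented 11th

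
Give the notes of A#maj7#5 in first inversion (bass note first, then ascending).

C##, E##, G##, A#

In root position, A#maj7#5 is A#–C##–E##–G##.
First inversion puts the third (C##) in the bass.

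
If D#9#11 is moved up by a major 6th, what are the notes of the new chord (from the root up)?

B♯, D𝄪, F𝄪, A♯, C𝄪, E𝄪

A major 6th up from D♯ is B♯, so the new chord is B♯ dominant ninth sharp eleven.
Root: B♯
Major 3rd (3rd): D𝄪
Perfect 5th (5th): F𝄪
Minor 7th (7th): A♯
Major 9th (9th): C𝄪
Augmented 11th (11th): E𝄪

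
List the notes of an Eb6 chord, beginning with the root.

Eb, G, Bb, C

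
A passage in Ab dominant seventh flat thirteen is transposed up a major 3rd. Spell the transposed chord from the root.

Transposed root: A♭ → C (major 3rd up). So we spell C dominant seventh flat thirteen:
C — root
E — major 3rd
G — perfect 5th
B♭ — minor 7th
A♭ — minor 13th

C, E, G, B♭, A♭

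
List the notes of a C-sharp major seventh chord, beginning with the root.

C♯, E♯, G♯, B♯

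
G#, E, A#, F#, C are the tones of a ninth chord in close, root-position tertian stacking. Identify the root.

Stacking in thirds gives F# – A# – C – E – G#, so F# is the root — F# dominant ninth flat five.

F#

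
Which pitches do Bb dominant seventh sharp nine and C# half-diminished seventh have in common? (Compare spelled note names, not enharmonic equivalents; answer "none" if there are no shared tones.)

Bb dominant seventh sharp nine = B-flat, D, F, A-flat, C-sharp.
C# half-diminished seventh = C-sharp, E, G, B.
Shared: C-sharp.

C-sharp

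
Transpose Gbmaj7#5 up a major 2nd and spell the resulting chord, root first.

A♭, C, E, G

Transposed root: G♭ → A♭ (major 2nd up). So we spell A♭ augmented major seventh:
- root: A♭
- major 3rd: C
- augmented 5th: E
- major 7th: G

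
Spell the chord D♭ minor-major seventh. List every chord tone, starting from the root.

D♭ minor-major seventh: minor-major seventh on D-flat.
D-flat — root
F-flat — minor 3rd
A-flat — perfect 5th
C — major 7th

D-flat, F-flat, A-flat, C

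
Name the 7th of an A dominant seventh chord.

G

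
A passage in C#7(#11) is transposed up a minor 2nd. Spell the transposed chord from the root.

C♯ up a minor 2nd → D. New chord: D dominant seventh sharp eleven.
root → D
3rd (major 3rd) → F♯
5th (perfect 5th) → A
7th (minor 7th) → C
11th (augmented 11th) → G♯

D, F♯, A, C, G♯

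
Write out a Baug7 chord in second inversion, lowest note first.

F##, A, B, D#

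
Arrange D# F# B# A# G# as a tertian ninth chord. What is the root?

G#

Stacking in thirds gives G# – B# – D# – F# – A#, so G# is the root — G# dominant ninth.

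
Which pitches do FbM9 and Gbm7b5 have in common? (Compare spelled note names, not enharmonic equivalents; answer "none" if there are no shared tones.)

FbM9: Fb Ab Cb Eb Gb
Gbm7b5: Gb Bbb Dbb Fb
Common to both → Fb, Gb.

Fb, Gb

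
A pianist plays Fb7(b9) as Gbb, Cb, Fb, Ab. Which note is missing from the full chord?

Ebb

The full Fb7(b9) chord is Fb, Ab, Cb, Ebb, Gbb.
Comparing with the voicing, the minor 7th (7th) — Ebb — is absent.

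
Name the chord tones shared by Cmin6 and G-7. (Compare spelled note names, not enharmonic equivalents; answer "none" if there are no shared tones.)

G

Cmin6 = C, Eb, G, A.
G-7 = G, Bb, D, F.
Shared: G.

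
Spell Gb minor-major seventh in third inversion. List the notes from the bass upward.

Gb minor-major seventh = G-flat–B-double-flat–D-flat–F; third inversion → seventh (F) lowest.

F  G-flat  B-double-flat  D-flat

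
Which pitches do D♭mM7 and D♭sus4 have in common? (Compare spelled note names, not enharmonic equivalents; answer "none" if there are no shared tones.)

D♭, A♭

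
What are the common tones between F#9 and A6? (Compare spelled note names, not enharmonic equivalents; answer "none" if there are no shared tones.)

F#9 = F#, A#, C#, E, G#.
A6 = A, C#, E, F#.
Shared: F#, C#, E.

F# C# E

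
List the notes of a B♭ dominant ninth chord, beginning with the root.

B-flat, D, F, A-flat, C

Root B-flat, quality dominant ninth:
- root: B-flat
- major 3rd: D
- perfect 5th: F
- minor 7th: A-flat
- major 9th: C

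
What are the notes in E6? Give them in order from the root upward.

E6: major sixth on E.
root → E
3rd (major 3rd) → G#
5th (perfect 5th) → B
6th (major 6th) → C#

E, G#, B, C#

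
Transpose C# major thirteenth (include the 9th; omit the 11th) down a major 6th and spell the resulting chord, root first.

E G-sharp B D-sharp F-sharp C-sharp

A major 6th down from C-sharp is E, so the new chord is E major thirteenth.
root → E
3rd (major 3rd) → G-sharp
5th (perfect 5th) → B
7th (major 7th) → D-sharp
9th (major 9th) → F-sharp
13th (major 13th) → C-sharp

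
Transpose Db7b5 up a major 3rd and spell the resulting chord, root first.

Transposed root: Db → F (major 3rd up). So we spell F dominant seventh flat five:
Root: F
Major 3rd (3rd): A
Diminished 5th (5th): Cb
Minor 7th (7th): Eb

F, A, Cb, Eb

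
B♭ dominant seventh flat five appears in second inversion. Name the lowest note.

F-flat

B♭ dominant seventh flat five in root position is B-flat–D–F-flat–A-flat.
Second inversion places the fifth in the bass, which is F-flat.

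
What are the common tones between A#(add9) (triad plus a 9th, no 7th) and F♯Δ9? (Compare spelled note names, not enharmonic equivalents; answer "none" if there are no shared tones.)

A#  E#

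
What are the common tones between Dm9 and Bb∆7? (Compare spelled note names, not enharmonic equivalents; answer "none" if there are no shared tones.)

D F A

Dm9: D F A C E
Bb∆7: B♭ D F A
Common to both → D, F, A.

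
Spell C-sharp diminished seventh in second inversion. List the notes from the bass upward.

G – Bb – C# – E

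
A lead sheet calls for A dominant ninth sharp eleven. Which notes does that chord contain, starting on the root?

A dominant ninth sharp eleven: dominant ninth sharp eleven on A.
root → A
3rd (major 3rd) → C#
5th (perfect 5th) → E
7th (minor 7th) → G
9th (major 9th) → B
11th (augmented 11th) → D#

A, C#, E, G, B, D#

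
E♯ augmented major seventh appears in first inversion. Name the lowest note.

G-double-sharp

E♯ augmented major seventh in root position is E-sharp–G-double-sharp–B-double-sharp–D-double-sharp.
First inversion places the third in the bass, which is G-double-sharp.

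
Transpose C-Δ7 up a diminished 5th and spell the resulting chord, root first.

Gb – Bbb – Db – F

A diminished 5th up from C is Gb, so the new chord is Gb minor-major seventh.
Root: Gb
Minor 3rd (3rd): Bbb
Perfect 5th (5th): Db
Major 7th (7th): F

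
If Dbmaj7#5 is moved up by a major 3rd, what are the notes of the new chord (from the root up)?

F  A  C#  E

A major 3rd up from Db is F, so the new chord is F augmented major seventh.
F — root
A — major 3rd
C# — augmented 5th
E — major 7th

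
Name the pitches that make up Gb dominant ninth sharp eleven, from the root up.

G♭ B♭ D♭ F♭ A♭ C

Gb dominant ninth sharp eleven is a dominant ninth sharp eleven built on G♭.
G♭ — root
B♭ — major 3rd
D♭ — perfect 5th
F♭ — minor 7th
A♭ — major 9th
C — augmented 11th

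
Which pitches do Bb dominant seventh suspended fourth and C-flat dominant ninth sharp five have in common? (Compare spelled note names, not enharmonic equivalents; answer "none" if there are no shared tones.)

E-flat

Bb dominant seventh suspended fourth = B-flat, E-flat, F, A-flat.
C-flat dominant ninth sharp five = C-flat, E-flat, G, B-double-flat, D-flat.
Shared: E-flat.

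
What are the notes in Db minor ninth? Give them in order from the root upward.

Root Db, quality minor ninth:
- root: Db
- minor 3rd: Fb
- perfect 5th: Ab
- minor 7th: Cb
- major 9th: Eb

Db  Fb  Ab  Cb  Eb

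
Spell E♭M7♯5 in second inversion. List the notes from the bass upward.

B, D, Eb, G

In root position, E♭M7♯5 is Eb–G–B–D.
Second inversion puts the fifth (B) in the bass.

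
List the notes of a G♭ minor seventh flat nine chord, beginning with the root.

G♭ minor seventh flat nine: minor seventh flat nine on Gb.
root → Gb
3rd (minor 3rd) → Bbb
5th (perfect 5th) → Db
7th (minor 7th) → Fb
9th (minor 9th) → Abb

Gb  Bbb  Db  Fb  Abb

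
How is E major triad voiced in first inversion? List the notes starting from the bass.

E major triad = E–G-sharp–B; first inversion → third (G-sharp) lowest.

G-sharp B E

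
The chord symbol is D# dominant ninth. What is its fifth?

D# dominant ninth is built on D♯; its 5th is a perfect 5th above the root.
A fifth above D uses the letter A, and the perfect 5th above D♯ is A♯.

A♯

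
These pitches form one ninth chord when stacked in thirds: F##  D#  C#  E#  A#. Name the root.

Arranged so that each adjacent pair is a third by letter name: D# – F## – A# – C# – E#.
The bottom of that stack, D#, is the root (this is D# dominant ninth).

D#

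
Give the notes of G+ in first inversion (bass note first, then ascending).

B, D#, G

G+ = G–B–D#; first inversion → third (B) lowest.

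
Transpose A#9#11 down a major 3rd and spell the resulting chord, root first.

Transposed root: A# → F# (major 3rd down). So we spell F# dominant ninth sharp eleven:
Root: F#
Major 3rd (3rd): A#
Perfect 5th (5th): C#
Minor 7th (7th): E
Major 9th (9th): G#
Augmented 11th (11th): B#

F#, A#, C#, E, G#, B#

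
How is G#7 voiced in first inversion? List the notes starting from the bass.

G#7 = G♯–B♯–D♯–F♯; first inversion → third (B♯) lowest.

B♯ D♯ F♯ G♯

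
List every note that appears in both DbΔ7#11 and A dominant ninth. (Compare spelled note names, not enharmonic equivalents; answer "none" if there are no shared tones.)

G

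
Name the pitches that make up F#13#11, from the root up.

Root F#, quality dominant thirteenth sharp eleven:
Root: F#
Major 3rd (3rd): A#
Perfect 5th (5th): C#
Minor 7th (7th): E
Major 9th (9th): G#
Augmented 11th (11th): B#
Major 13th (13th): D#

F#, A#, C#, E, G#, B#, D#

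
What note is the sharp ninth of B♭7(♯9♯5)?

Root of B♭7(♯9♯5) = Bb. The 9th is an augmented 9th: Bb up an augmented 9th → C#.

C#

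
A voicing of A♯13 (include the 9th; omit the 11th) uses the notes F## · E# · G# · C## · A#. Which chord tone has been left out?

B#

A♯13 = A#, C##, E#, G#, B#, F##. The voicing lacks the 9th (major 9th), B#.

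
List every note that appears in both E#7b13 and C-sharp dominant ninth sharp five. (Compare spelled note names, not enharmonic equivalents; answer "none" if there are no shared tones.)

E#, G##, D#, C#

E#7b13 = E#, G##, B#, D#, C#.
C-sharp dominant ninth sharp five = C#, E#, G##, B, D#.
Shared: E#, G##, D#, C#.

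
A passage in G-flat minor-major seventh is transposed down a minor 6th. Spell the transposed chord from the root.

Bb Db F A

Gb down a minor 6th → Bb. New chord: Bb minor-major seventh.
Root: Bb
Minor 3rd (3rd): Db
Perfect 5th (5th): F
Major 7th (7th): A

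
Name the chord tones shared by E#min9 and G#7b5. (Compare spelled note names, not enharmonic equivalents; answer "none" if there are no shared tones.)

E#min9 = E♯, G♯, B♯, D♯, F𝄪.
G#7b5 = G♯, B♯, D, F♯.
Shared: G♯, B♯.

G♯, B♯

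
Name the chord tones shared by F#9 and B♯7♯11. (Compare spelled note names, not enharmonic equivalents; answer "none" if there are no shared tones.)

F#9 = F♯, A♯, C♯, E, G♯.
B♯7♯11 = B♯, D𝄪, F𝄪, A♯, E𝄪.
Shared: A♯.

A♯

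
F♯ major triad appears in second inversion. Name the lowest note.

C-sharp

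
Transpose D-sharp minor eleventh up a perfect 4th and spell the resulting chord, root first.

G#  B  D#  F#  A#  C#

Transposed root: D# → G# (perfect 4th up). So we spell G# minor eleventh:
G# — root
B — minor 3rd
D# — perfect 5th
F# — minor 7th
A# — major 9th
C# — perfect 11th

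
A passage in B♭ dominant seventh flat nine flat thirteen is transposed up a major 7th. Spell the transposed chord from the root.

A major 7th up from Bb is A, so the new chord is A dominant seventh flat nine flat thirteen.
A — root
C# — major 3rd
E — perfect 5th
G — minor 7th
Bb — minor 9th
F — minor 13th

A – C# – E – G – Bb – F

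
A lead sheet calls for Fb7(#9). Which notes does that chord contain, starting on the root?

Fb, Ab, Cb, Ebb, G

Root Fb, quality dominant seventh sharp nine:
Fb — root
Ab — major 3rd
Cb — perfect 5th
Ebb — minor 7th
G — augmented 9th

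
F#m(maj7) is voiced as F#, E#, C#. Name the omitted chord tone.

A

F#m(maj7) = F#, A, C#, E#. The voicing lacks the 3rd (minor 3rd), A.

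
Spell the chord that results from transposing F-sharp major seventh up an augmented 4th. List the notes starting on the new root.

An augmented 4th up from F# is B#, so the new chord is B# major seventh.
- root: B#
- major 3rd: D##
- perfect 5th: F##
- major 7th: A##

B# – D## – F## – A##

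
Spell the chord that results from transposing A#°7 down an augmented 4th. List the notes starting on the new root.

A# down an augmented 4th → E. New chord: E diminished seventh.
root → E
3rd (minor 3rd) → G
5th (diminished 5th) → Bb
7th (diminished 7th) → Db

E, G, Bb, Db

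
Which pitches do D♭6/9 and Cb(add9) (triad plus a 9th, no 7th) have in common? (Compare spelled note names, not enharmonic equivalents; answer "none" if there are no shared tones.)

Db – Eb

D♭6/9 = Db, F, Ab, Bb, Eb.
Cb(add9) = Cb, Eb, Gb, Db.
Shared: Db, Eb.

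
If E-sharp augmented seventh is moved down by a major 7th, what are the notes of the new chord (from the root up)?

F#, A#, C##, E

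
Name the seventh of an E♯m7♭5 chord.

D#

Root of E♯m7♭5 = E#. The 7th is a minor 7th: E# up a minor 7th → D#.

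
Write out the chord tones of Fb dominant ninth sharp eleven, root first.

F-flat, A-flat, C-flat, E-double-flat, G-flat, B-flat

Fb dominant ninth sharp eleven is a dominant ninth sharp eleven built on F-flat.
- root: F-flat
- major 3rd: A-flat
- perfect 5th: C-flat
- minor 7th: E-double-flat
- major 9th: G-flat
- augmented 11th: B-flat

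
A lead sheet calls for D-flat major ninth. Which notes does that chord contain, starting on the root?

D-flat major ninth: major ninth on Db.
- root: Db
- major 3rd: F
- perfect 5th: Ab
- major 7th: C
- major 9th: Eb

Db, F, Ab, C, Eb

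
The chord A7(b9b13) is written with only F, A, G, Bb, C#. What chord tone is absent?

E

The full A7(b9b13) chord is A, C#, E, G, Bb, F.
Comparing with the voicing, the perfect 5th (5th) — E — is absent.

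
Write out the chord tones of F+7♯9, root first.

F – A – C♯ – E♭ – G♯

F+7♯9: dominant seventh sharp nine sharp five on F.
Root: F
Major 3rd (3rd): A
Augmented 5th (5th): C♯
Minor 7th (7th): E♭
Augmented 9th (9th): G♯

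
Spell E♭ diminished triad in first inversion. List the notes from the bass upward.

In root position, E♭ diminished triad is E-flat–G-flat–B-double-flat.
First inversion puts the third (G-flat) in the bass.

G-flat – B-double-flat – E-flat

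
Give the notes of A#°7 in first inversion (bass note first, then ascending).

A#°7 = A♯–C♯–E–G; first inversion → third (C♯) lowest.

C♯  E  G  A♯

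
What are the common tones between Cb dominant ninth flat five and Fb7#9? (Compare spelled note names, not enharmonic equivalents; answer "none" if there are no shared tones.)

Cb dominant ninth flat five = Cb, Eb, Gbb, Bbb, Db.
Fb7#9 = Fb, Ab, Cb, Ebb, G.
Shared: Cb.

Cb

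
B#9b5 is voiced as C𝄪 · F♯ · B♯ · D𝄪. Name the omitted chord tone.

A♯

The full B#9b5 chord is B♯, D𝄪, F♯, A♯, C𝄪.
Comparing with the voicing, the minor 7th (7th) — A♯ — is absent.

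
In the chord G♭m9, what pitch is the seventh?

Root of G♭m9 = Gb. The 7th is a minor 7th: Gb up a minor 7th → Fb.

Fb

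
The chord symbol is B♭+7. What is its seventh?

B♭+7 is built on Bb; its 7th is a minor 7th above the root.
A seventh above B uses the letter A, and the minor 7th above Bb is Ab.

Ab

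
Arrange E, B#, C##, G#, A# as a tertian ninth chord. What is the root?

Arranged so that each adjacent pair is a third by letter name: A# – C## – E – G# – B#.
The bottom of that stack, A#, is the root (this is A# dominant ninth flat five).

A#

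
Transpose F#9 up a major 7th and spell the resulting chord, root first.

E# G## B# D# F##

Transposed root: F# → E# (major 7th up). So we spell E# dominant ninth:
root → E#
3rd (major 3rd) → G##
5th (perfect 5th) → B#
7th (minor 7th) → D#
9th (major 9th) → F##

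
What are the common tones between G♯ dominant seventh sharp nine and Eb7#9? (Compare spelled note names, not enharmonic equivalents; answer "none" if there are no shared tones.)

G♯ dominant seventh sharp nine = G♯, B♯, D♯, F♯, A𝄪.
Eb7#9 = E♭, G, B♭, D♭, F♯.
Shared: F♯.

F♯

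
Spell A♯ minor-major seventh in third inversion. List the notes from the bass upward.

A♯ minor-major seventh = A-sharp–C-sharp–E-sharp–G-double-sharp; third inversion → seventh (G-double-sharp) lowest.

G-double-sharp – A-sharp – C-sharp – E-sharp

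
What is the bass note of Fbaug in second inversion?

C

Fbaug in root position is F♭–A♭–C.
Second inversion places the fifth in the bass, which is C.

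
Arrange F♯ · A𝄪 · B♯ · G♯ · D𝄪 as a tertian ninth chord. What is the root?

G♯

Arranged so that each adjacent pair is a third by letter name: G♯ – B♯ – D𝄪 – F♯ – A𝄪.
The bottom of that stack, G♯, is the root (this is G♯ dominant seventh sharp nine sharp five).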